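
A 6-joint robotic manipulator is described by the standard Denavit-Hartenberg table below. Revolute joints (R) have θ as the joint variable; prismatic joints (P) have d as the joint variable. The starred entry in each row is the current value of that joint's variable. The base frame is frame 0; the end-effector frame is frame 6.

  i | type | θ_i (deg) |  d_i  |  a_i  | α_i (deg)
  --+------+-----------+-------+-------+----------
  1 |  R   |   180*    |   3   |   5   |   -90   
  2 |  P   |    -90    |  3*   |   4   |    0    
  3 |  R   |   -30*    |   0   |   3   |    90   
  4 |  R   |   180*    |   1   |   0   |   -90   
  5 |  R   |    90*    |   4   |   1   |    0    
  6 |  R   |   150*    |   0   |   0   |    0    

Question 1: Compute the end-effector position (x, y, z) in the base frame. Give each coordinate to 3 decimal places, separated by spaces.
after link 1: o_1 = (-5.0000, 0.0000, 3.0000)
after link 2: o_2 = (-5.0000, -3.0000, 7.0000)
after link 3: o_3 = (-3.5000, -3.0000, 9.5981)
after link 4: o_4 = (-2.6340, -3.0000, 9.0981)
after link 5: o_5 = (-3.5000, 1.0000, 9.5981)
after link 6: o_6 = (-3.5000, 1.0000, 9.5981)

-3.500 1.000 9.598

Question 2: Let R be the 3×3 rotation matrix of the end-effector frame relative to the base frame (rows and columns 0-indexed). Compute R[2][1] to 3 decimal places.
End-effector y-axis (col 1 of R) = (0.0000,-0.0000,-1.0000)
R[2][1] = -1.0000

-1.000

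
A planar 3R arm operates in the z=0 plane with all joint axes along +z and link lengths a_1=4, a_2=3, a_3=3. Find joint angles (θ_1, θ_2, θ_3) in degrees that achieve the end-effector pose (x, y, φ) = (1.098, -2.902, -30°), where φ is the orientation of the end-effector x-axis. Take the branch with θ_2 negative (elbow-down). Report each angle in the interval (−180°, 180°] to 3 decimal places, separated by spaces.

-89.999 -149.998 -150.003

wrist centre = target − a_3·(cos φ, sin φ) = (-1.5001, -1.4020)
cos θ_2 = (4.2158−4²−3²)/(2·4·3) = -0.8660; θ_2 = -149.9979° (elbow-down)
β = atan2(-1.4020,-1.5001) = -136.9356°; ψ = atan2(-1.5001,1.4020) = -46.9364°
θ_1 = β − ψ = -89.9992°
θ_3 = φ − θ_1 − θ_2 = -150.0029° (wrapped to (-180°,180°])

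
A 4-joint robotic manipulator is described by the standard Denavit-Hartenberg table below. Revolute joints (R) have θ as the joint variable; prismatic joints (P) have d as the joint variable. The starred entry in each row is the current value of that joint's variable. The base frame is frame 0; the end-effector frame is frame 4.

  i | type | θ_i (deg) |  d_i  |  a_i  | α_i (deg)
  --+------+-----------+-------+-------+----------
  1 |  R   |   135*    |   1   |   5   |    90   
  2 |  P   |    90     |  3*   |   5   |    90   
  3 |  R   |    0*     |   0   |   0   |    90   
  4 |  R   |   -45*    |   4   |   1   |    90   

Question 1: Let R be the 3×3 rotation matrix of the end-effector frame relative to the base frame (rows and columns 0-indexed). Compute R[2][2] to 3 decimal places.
End-effector z-axis (col 2 of R) = (0.5000,-0.5000,-0.7071)
R[2][2] = -0.7071

-0.707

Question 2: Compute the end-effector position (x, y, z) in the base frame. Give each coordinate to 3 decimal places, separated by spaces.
-3.743 2.328 6.707

after link 1: o_1 = (-3.5355, 3.5355, 1.0000)
after link 2: o_2 = (-1.4142, 5.6569, 6.0000)
after link 3: o_3 = (-1.4142, 5.6569, 6.0000)
after link 4: o_4 = (-3.7426, 2.3284, 6.7071)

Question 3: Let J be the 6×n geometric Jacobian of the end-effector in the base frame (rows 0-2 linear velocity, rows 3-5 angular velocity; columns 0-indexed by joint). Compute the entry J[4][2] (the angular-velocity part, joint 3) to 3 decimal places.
axis z_2 = (-0.7071,0.7071,-0.0000); lever o_n−o_2 = (-2.3284,-3.3284,0.7071)
cross product → J_v[:, 2] = (0.5000,0.5000,4.0000)
J_ω[:, 2] = z_2
entry J[4][2] = 0.7071

0.707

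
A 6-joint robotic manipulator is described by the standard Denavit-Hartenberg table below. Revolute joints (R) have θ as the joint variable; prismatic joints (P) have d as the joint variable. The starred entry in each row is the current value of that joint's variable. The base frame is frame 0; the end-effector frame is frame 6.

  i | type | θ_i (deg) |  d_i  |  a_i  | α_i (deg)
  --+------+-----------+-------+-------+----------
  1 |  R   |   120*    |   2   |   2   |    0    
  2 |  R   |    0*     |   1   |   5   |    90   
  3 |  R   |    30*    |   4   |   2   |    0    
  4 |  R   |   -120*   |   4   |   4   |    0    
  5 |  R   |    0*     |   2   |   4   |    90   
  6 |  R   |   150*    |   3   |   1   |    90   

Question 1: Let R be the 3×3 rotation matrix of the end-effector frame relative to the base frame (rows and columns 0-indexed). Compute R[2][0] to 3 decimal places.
End-effector x-axis (col 0 of R) = (0.4330,0.2500,0.8660)
R[2][0] = 0.8660

0.866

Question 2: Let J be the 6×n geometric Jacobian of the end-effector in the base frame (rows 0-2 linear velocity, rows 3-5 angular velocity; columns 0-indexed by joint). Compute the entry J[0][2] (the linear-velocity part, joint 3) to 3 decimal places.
axis z_2 = (0.8660,0.5000,0.0000); lever o_n−o_2 = (9.7272,4.1519,-6.1340)
cross product → J_v[:, 2] = (-3.0670,5.3122,-1.2679)
J_ω[:, 2] = z_2
entry J[0][2] = -3.0670

-3.067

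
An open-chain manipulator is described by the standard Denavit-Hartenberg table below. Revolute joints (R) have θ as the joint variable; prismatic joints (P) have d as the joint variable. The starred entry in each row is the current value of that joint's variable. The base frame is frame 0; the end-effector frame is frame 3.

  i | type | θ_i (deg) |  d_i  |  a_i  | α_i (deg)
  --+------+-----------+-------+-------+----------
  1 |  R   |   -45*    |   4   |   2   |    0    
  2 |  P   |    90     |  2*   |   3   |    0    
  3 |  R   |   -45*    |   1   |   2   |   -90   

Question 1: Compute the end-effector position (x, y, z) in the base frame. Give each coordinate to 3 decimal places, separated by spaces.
after link 1: o_1 = (1.4142, -1.4142, 4.0000)
after link 2: o_2 = (3.5355, 0.7071, 6.0000)
after link 3: o_3 = (5.5355, 0.7071, 7.0000)

5.536 0.707 7.000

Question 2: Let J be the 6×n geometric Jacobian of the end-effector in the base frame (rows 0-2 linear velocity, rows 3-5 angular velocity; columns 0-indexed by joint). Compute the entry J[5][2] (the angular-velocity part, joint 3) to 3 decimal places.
1.000

axis z_2 = (0.0000,0.0000,1.0000); lever o_n−o_2 = (2.0000,0.0000,1.0000)
cross product → J_v[:, 2] = (-0.0000,2.0000,0.0000)
J_ω[:, 2] = z_2
entry J[5][2] = 1.0000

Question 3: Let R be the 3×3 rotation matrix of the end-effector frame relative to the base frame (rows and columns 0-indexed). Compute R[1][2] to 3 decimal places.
End-effector z-axis (col 2 of R) = (-0.0000,1.0000,0.0000)
R[1][2] = 1.0000

1.000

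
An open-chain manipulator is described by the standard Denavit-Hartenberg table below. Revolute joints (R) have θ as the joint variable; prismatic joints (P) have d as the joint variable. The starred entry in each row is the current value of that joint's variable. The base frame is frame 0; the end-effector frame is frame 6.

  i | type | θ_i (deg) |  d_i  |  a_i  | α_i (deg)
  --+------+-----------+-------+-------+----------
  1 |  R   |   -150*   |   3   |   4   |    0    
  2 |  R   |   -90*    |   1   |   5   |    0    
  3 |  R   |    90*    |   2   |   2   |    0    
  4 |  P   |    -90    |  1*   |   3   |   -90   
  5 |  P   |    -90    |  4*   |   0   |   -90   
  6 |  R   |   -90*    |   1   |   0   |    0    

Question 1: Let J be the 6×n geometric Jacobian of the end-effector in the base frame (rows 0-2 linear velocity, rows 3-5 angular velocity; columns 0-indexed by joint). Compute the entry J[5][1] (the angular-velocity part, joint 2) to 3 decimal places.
axis z_1 = (0.0000,0.0000,1.0000); lever o_n−o_1 = (-9.6962,4.7942,4.0000)
cross product → J_v[:, 1] = (-4.7942,-9.6962,0.0000)
J_ω[:, 1] = z_1
entry J[5][1] = 1.0000

1.000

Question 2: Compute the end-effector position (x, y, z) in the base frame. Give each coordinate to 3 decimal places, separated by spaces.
after link 1: o_1 = (-3.4641, -2.0000, 3.0000)
after link 2: o_2 = (-5.9641, 2.3301, 4.0000)
after link 3: o_3 = (-7.6962, 1.3301, 6.0000)
after link 4: o_4 = (-9.1962, 3.9282, 7.0000)
after link 5: o_5 = (-12.6603, 1.9282, 7.0000)
after link 6: o_6 = (-13.1603, 2.7942, 7.0000)

-13.160 2.794 7.000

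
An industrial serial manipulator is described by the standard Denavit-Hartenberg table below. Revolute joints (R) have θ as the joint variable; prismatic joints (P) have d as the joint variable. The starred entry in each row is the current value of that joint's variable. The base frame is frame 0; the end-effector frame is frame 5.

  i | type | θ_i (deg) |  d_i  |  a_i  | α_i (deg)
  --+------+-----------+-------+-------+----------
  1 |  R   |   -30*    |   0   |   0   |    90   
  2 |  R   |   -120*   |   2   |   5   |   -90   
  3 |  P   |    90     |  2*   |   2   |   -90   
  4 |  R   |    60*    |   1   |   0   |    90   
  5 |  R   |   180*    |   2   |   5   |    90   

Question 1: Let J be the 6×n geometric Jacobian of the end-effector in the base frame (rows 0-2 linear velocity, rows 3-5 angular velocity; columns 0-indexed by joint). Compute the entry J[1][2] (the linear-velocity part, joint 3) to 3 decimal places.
-0.433

prismatic axis z_2 = (0.7500,-0.4330,-0.5000)
J_v[:, 2] = z_2; J_ω[:, 2] = (0,0,0)
entry J[1][2] = -0.4330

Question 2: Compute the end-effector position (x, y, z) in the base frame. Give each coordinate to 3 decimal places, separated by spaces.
after link 1: o_1 = (0.0000, 0.0000, 0.0000)
after link 2: o_2 = (-3.1651, -0.4821, -4.3301)
after link 3: o_3 = (-0.6651, 0.3840, -5.3301)
after link 4: o_4 = (-0.2321, 0.1340, -4.4641)
after link 5: o_5 = (3.3816, -2.8391, -7.1292)

3.382 -2.839 -7.129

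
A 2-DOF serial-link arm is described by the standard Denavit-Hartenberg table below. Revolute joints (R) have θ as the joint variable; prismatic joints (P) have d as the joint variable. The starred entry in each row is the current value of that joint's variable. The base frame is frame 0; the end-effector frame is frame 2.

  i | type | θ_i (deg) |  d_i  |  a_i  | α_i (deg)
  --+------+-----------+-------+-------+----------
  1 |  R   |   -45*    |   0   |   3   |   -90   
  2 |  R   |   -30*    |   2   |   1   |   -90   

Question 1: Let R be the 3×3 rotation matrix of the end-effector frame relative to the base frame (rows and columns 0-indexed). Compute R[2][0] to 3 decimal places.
End-effector x-axis (col 0 of R) = (0.6124,-0.6124,0.5000)
R[2][0] = 0.5000

0.500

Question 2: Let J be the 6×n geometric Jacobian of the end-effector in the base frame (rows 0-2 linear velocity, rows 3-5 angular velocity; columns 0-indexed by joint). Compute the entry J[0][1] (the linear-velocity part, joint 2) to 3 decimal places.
axis z_1 = (0.7071,0.7071,0.0000); lever o_n−o_1 = (2.0266,0.8018,0.5000)
cross product → J_v[:, 1] = (0.3536,-0.3536,-0.8660)
J_ω[:, 1] = z_1
entry J[0][1] = 0.3536

0.354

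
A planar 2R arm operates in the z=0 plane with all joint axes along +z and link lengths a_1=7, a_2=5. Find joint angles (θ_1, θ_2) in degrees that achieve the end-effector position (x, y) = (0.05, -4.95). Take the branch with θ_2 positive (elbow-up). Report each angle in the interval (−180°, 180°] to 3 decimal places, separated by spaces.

cos θ_2 = (24.5050−7²−5²)/(2·7·5) = -0.7071; θ_2 = 134.9971° (elbow-up)
β = atan2(-4.9500,0.0500) = -89.4213°; ψ = atan2(3.5357,3.4646) = 45.5816°
θ_1 = β − ψ = -135.0029°

-135.003 134.997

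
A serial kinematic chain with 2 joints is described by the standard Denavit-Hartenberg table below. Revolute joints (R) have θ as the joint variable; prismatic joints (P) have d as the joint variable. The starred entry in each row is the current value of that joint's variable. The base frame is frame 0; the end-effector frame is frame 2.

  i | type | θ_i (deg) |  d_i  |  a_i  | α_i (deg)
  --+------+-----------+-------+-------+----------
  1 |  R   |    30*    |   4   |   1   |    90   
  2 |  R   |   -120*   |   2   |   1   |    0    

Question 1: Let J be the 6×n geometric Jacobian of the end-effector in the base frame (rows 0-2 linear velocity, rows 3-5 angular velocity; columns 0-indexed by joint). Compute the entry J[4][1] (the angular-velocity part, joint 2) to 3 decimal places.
axis z_1 = (0.5000,-0.8660,0.0000); lever o_n−o_1 = (0.5670,-1.9821,-0.8660)
cross product → J_v[:, 1] = (0.7500,0.4330,-0.5000)
J_ω[:, 1] = z_1
entry J[4][1] = -0.8660

-0.866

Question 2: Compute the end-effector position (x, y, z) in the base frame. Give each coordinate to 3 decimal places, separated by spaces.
after link 1: o_1 = (0.8660, 0.5000, 4.0000)
after link 2: o_2 = (1.4330, -1.4821, 3.1340)

1.433 -1.482 3.134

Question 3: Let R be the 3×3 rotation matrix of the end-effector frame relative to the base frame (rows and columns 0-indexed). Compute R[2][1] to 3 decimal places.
End-effector y-axis (col 1 of R) = (0.7500,0.4330,-0.5000)
R[2][1] = -0.5000

-0.500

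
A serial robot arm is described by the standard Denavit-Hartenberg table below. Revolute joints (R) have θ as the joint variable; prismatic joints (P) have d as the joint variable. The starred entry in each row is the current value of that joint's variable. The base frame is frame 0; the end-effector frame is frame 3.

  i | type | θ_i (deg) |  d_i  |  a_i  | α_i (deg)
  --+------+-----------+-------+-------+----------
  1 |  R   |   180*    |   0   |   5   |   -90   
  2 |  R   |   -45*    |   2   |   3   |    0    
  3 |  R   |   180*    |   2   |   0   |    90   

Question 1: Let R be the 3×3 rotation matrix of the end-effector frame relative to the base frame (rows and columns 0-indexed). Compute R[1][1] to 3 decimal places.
-1.000

End-effector y-axis (col 1 of R) = (-0.0000,-1.0000,0.0000)
R[1][1] = -1.0000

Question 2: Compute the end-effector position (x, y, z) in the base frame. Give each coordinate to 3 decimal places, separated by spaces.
after link 1: o_1 = (-5.0000, 0.0000, 0.0000)
after link 2: o_2 = (-7.1213, -2.0000, 2.1213)
after link 3: o_3 = (-7.1213, -4.0000, 2.1213)

-7.121 -4.000 2.121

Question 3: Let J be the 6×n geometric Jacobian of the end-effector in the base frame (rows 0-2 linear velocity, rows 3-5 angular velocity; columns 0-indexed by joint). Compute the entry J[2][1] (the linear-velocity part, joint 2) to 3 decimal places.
axis z_1 = (-0.0000,-1.0000,0.0000); lever o_n−o_1 = (-2.1213,-4.0000,2.1213)
cross product → J_v[:, 1] = (-2.1213,0.0000,-2.1213)
J_ω[:, 1] = z_1
entry J[2][1] = -2.1213

-2.121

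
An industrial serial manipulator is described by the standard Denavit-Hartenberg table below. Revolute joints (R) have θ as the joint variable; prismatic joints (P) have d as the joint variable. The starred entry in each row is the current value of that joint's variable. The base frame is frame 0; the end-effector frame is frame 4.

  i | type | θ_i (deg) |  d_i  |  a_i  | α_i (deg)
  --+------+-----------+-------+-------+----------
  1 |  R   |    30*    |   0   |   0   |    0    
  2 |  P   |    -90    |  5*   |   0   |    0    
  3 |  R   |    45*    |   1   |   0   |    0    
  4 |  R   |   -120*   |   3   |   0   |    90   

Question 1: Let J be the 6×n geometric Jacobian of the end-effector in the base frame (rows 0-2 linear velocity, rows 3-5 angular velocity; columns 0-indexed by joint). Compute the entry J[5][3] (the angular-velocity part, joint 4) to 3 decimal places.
1.000

axis z_3 = (0.0000,0.0000,1.0000); lever o_n−o_3 = (0.0000,0.0000,3.0000)
cross product → J_v[:, 3] = (0.0000,0.0000,0.0000)
J_ω[:, 3] = z_3
entry J[5][3] = 1.0000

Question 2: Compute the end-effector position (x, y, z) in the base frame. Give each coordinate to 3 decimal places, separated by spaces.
0.000 0.000 9.000

after link 1: o_1 = (0.0000, 0.0000, 0.0000)
after link 2: o_2 = (0.0000, 0.0000, 5.0000)
after link 3: o_3 = (0.0000, 0.0000, 6.0000)
after link 4: o_4 = (0.0000, 0.0000, 9.0000)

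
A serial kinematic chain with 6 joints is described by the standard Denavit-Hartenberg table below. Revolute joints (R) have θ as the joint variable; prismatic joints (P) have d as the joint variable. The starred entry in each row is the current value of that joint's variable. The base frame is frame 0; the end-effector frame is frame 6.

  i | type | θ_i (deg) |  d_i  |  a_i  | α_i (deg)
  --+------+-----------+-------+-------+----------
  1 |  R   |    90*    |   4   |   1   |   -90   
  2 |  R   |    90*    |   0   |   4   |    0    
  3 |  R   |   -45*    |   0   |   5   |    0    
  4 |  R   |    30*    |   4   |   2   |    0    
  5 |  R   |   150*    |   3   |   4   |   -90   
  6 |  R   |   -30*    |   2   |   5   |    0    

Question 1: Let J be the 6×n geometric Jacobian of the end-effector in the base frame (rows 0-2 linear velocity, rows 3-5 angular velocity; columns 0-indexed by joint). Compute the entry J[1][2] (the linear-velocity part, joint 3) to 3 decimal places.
axis z_2 = (-1.0000,0.0000,0.0000); lever o_n−o_2 = (-9.5000,-0.4229,1.8371)
cross product → J_v[:, 2] = (0.0000,1.8371,0.4229)
J_ω[:, 2] = z_2
entry J[1][2] = 1.8371

1.837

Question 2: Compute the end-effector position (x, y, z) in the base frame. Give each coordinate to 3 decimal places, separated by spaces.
-9.500 0.577 1.837

after link 1: o_1 = (0.0000, 1.0000, 4.0000)
after link 2: o_2 = (-0.0000, 1.0000, 0.0000)
after link 3: o_3 = (-0.0000, 4.5355, -3.5355)
after link 4: o_4 = (-4.0000, 5.0532, -5.4674)
after link 5: o_5 = (-7.0000, 2.2247, -2.6390)
after link 6: o_6 = (-9.5000, 0.5771, 1.8371)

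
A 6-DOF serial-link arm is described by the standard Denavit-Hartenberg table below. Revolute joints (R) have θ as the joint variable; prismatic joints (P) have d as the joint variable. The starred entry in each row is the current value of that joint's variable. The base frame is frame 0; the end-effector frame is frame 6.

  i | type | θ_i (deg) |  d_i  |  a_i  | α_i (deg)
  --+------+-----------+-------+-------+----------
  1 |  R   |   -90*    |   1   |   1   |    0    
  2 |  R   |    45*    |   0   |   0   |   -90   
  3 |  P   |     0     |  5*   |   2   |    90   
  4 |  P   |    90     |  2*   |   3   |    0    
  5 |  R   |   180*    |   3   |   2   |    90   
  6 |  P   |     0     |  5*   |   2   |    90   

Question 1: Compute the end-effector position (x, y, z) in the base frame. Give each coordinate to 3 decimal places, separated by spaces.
0.707 3.950 6.000

after link 1: o_1 = (0.0000, -1.0000, 1.0000)
after link 2: o_2 = (0.0000, -1.0000, 1.0000)
after link 3: o_3 = (4.9497, 1.1213, 1.0000)
after link 4: o_4 = (7.0711, 3.2426, 3.0000)
after link 5: o_5 = (5.6569, 1.8284, 6.0000)
after link 6: o_6 = (0.7071, 3.9497, 6.0000)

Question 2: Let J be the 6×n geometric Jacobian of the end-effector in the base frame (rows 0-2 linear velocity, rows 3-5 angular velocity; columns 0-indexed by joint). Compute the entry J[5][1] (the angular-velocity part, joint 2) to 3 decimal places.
1.000

axis z_1 = (0.0000,0.0000,1.0000); lever o_n−o_1 = (0.7071,4.9497,5.0000)
cross product → J_v[:, 1] = (-4.9497,0.7071,0.0000)
J_ω[:, 1] = z_1
entry J[5][1] = 1.0000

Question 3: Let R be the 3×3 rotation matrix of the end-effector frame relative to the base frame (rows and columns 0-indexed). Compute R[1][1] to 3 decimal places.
End-effector y-axis (col 1 of R) = (-0.7071,0.7071,0.0000)
R[1][1] = 0.7071

0.707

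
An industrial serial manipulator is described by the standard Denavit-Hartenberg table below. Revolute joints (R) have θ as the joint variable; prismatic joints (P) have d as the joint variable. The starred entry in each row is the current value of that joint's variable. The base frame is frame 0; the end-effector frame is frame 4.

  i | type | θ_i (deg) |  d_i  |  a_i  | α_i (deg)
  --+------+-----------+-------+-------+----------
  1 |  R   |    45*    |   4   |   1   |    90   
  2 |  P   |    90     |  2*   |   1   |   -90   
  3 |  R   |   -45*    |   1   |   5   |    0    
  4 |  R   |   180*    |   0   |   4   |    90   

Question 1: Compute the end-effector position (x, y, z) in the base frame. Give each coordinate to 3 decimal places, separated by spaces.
after link 1: o_1 = (0.7071, 0.7071, 4.0000)
after link 2: o_2 = (2.1213, -0.7071, 5.0000)
after link 3: o_3 = (3.9142, -3.9142, 8.5355)
after link 4: o_4 = (1.9142, -1.9142, 5.7071)

1.914 -1.914 5.707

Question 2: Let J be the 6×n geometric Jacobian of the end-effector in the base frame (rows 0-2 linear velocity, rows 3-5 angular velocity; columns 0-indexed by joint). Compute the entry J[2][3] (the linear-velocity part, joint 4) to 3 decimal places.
-2.828

axis z_3 = (-0.7071,-0.7071,0.0000); lever o_n−o_3 = (-2.0000,2.0000,-2.8284)
cross product → J_v[:, 3] = (2.0000,-2.0000,-2.8284)
J_ω[:, 3] = z_3
entry J[2][3] = -2.8284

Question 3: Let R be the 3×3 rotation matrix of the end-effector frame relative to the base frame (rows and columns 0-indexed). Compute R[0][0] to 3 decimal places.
End-effector x-axis (col 0 of R) = (-0.5000,0.5000,-0.7071)
R[0][0] = -0.5000

-0.500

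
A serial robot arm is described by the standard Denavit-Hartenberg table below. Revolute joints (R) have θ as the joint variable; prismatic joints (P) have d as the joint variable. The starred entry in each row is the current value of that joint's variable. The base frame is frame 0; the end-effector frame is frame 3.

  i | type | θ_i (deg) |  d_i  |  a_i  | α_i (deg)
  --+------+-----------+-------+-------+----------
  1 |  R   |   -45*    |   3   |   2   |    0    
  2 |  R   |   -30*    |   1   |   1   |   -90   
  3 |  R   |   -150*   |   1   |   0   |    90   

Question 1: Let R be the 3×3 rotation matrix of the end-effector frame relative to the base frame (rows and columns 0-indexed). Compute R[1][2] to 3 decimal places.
End-effector z-axis (col 2 of R) = (-0.1294,0.4830,-0.8660)
R[1][2] = 0.4830

0.483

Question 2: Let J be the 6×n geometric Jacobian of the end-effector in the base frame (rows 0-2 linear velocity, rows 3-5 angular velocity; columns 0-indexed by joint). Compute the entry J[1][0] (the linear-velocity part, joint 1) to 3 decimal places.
axis z_0 = ẑ; lever o_n−o_0 = (2.6390,-2.1213,4.0000)
cross product → J_v[:, 0] = (2.1213,2.6390,-0.0000)
J_ω[:, 0] = z_0
entry J[1][0] = 2.6390

2.639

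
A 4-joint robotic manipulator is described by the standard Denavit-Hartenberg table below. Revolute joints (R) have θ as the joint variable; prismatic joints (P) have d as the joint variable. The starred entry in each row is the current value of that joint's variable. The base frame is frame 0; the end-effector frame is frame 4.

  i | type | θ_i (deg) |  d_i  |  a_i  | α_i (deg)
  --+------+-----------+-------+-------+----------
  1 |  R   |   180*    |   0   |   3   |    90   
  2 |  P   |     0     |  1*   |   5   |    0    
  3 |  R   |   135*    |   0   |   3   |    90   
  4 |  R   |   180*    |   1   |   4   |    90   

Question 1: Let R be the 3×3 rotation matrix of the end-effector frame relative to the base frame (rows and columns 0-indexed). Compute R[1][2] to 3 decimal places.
1.000

End-effector z-axis (col 2 of R) = (0.0000,1.0000,0.0000)
R[1][2] = 1.0000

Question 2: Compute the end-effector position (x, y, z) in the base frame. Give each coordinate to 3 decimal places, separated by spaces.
-9.414 1.000 0.000

after link 1: o_1 = (-3.0000, 0.0000, 0.0000)
after link 2: o_2 = (-8.0000, 1.0000, 0.0000)
after link 3: o_3 = (-5.8787, 1.0000, 2.1213)
after link 4: o_4 = (-9.4142, 1.0000, 0.0000)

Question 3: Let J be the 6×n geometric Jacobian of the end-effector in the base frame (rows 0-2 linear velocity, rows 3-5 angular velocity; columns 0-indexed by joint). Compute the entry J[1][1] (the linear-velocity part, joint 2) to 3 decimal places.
1.000

prismatic axis z_1 = (0.0000,1.0000,0.0000)
J_v[:, 1] = z_1; J_ω[:, 1] = (0,0,0)
entry J[1][1] = 1.0000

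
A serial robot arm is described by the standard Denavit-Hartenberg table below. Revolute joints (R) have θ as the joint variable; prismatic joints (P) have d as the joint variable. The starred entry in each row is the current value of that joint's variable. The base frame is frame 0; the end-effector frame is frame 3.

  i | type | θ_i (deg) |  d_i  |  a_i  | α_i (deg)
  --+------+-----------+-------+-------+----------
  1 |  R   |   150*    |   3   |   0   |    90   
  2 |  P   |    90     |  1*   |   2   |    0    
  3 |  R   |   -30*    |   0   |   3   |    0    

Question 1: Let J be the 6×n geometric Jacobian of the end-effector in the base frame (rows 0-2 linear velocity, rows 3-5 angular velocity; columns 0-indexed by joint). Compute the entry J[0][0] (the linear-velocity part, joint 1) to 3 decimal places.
-1.616

axis z_0 = ẑ; lever o_n−o_0 = (-0.7990,1.6160,7.5981)
cross product → J_v[:, 0] = (-1.6160,-0.7990,0.0000)
J_ω[:, 0] = z_0
entry J[0][0] = -1.6160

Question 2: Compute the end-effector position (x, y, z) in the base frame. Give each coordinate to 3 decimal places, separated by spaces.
after link 1: o_1 = (0.0000, 0.0000, 3.0000)
after link 2: o_2 = (0.5000, 0.8660, 5.0000)
after link 3: o_3 = (-0.7990, 1.6160, 7.5981)

-0.799 1.616 7.598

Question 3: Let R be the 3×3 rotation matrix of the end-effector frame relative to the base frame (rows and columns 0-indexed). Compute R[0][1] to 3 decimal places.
0.750

End-effector y-axis (col 1 of R) = (0.7500,-0.4330,0.5000)
R[0][1] = 0.7500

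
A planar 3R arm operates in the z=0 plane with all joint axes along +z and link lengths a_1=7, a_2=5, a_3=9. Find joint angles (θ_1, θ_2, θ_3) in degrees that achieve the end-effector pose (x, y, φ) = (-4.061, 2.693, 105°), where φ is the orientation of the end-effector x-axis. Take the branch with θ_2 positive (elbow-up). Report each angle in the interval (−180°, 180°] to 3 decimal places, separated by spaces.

-149.995 119.998 134.997

wrist centre = target − a_3·(cos φ, sin φ) = (-1.7316, -6.0003)
cos θ_2 = (39.0025−7²−5²)/(2·7·5) = -0.5000; θ_2 = 119.9976° (elbow-up)
β = atan2(-6.0003,-1.7316) = -106.0975°; ψ = atan2(4.3302,4.5002) = 43.8974°
θ_1 = β − ψ = -149.9950°
θ_3 = φ − θ_1 − θ_2 = 134.9974° (wrapped to (-180°,180°])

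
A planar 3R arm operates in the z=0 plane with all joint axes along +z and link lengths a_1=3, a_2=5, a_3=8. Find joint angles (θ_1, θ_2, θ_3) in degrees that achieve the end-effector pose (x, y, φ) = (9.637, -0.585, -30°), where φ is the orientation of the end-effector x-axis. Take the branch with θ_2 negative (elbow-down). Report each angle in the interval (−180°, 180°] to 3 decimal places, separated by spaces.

wrist centre = target − a_3·(cos φ, sin φ) = (2.7088, 3.4150)
cos θ_2 = (18.9998−3²−5²)/(2·3·5) = -0.5000; θ_2 = -120.0004° (elbow-down)
β = atan2(3.4150,2.7088) = 51.5784°; ψ = atan2(-4.3301,0.5000) = -83.4136°
θ_1 = β − ψ = 134.9920°
θ_3 = φ − θ_1 − θ_2 = -44.9915° (wrapped to (-180°,180°])

134.992 -120.000 -44.992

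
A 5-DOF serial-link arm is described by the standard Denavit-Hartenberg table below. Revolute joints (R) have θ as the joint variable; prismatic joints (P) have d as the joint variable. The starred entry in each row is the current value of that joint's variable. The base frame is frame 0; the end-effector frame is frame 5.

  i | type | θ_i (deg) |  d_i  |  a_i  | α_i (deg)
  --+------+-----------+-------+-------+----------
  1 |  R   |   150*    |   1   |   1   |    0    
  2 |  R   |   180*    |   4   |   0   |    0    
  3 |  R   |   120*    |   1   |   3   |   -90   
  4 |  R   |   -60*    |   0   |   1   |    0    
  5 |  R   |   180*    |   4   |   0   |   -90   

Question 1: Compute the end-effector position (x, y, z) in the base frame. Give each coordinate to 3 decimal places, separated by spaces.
-4.866 4.000 6.866

after link 1: o_1 = (-0.8660, 0.5000, 1.0000)
after link 2: o_2 = (-0.8660, 0.5000, 5.0000)
after link 3: o_3 = (-0.8660, 3.5000, 6.0000)
after link 4: o_4 = (-0.8660, 4.0000, 6.8660)
after link 5: o_5 = (-4.8660, 4.0000, 6.8660)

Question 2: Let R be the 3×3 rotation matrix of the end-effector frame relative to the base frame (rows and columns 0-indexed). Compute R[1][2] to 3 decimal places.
-0.866

End-effector z-axis (col 2 of R) = (-0.0000,-0.8660,0.5000)
R[1][2] = -0.8660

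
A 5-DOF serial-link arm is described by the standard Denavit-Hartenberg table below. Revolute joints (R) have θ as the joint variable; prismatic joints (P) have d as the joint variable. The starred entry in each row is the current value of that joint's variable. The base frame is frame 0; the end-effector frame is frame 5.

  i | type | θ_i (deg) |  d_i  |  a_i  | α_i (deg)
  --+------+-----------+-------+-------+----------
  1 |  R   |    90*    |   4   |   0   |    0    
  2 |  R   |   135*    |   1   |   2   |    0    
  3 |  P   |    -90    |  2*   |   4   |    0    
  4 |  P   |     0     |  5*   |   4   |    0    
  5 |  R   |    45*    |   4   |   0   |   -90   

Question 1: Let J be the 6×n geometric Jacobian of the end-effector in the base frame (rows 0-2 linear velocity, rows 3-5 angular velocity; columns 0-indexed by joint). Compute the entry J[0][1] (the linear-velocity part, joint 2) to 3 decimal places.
-4.243

axis z_1 = (0.0000,0.0000,1.0000); lever o_n−o_1 = (-7.0711,4.2426,12.0000)
cross product → J_v[:, 1] = (-4.2426,-7.0711,0.0000)
J_ω[:, 1] = z_1
entry J[0][1] = -4.2426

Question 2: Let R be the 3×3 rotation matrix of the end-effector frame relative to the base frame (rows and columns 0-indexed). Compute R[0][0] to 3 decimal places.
End-effector x-axis (col 0 of R) = (-1.0000,0.0000,0.0000)
R[0][0] = -1.0000

-1.000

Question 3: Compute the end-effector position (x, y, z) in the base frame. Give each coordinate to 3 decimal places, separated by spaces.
-7.071 4.243 16.000

after link 1: o_1 = (0.0000, 0.0000, 4.0000)
after link 2: o_2 = (-1.4142, -1.4142, 5.0000)
after link 3: o_3 = (-4.2426, 1.4142, 7.0000)
after link 4: o_4 = (-7.0711, 4.2426, 12.0000)
after link 5: o_5 = (-7.0711, 4.2426, 16.0000)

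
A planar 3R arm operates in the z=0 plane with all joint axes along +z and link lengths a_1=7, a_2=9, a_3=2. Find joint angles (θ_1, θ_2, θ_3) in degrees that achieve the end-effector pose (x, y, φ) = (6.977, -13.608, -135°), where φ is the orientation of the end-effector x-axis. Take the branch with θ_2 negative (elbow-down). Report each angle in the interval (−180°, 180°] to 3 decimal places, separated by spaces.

wrist centre = target − a_3·(cos φ, sin φ) = (8.3912, -12.1938)
cos θ_2 = (219.1009−7²−9²)/(2·7·9) = 0.7071; θ_2 = -44.9965° (elbow-down)
β = atan2(-12.1938,8.3912) = -55.4660°; ψ = atan2(-6.3636,13.3643) = -25.4619°
θ_1 = β − ψ = -30.0041°
θ_3 = φ − θ_1 − θ_2 = -59.9994° (wrapped to (-180°,180°])

-30.004 -44.997 -59.999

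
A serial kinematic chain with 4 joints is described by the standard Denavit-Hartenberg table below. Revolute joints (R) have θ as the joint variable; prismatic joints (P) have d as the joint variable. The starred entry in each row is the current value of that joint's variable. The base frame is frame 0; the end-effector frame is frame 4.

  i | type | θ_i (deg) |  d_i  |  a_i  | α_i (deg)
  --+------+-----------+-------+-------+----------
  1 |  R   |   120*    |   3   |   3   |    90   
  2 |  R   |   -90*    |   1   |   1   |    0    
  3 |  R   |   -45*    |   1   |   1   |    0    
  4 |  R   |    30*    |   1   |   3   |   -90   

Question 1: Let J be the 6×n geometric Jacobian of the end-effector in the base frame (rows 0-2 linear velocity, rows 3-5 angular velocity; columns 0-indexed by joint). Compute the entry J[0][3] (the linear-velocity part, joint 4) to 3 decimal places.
-1.449

axis z_3 = (0.8660,0.5000,0.0000); lever o_n−o_3 = (1.2543,-0.1724,-2.8978)
cross product → J_v[:, 3] = (-1.4489,2.5095,-0.7765)
J_ω[:, 3] = z_3
entry J[0][3] = -1.4489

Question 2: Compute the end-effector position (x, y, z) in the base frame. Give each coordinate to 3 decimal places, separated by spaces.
after link 1: o_1 = (-1.5000, 2.5981, 3.0000)
after link 2: o_2 = (-0.6340, 3.0981, 2.0000)
after link 3: o_3 = (0.5856, 2.9857, 1.2929)
after link 4: o_4 = (1.8399, 2.8133, -1.6049)

1.840 2.813 -1.605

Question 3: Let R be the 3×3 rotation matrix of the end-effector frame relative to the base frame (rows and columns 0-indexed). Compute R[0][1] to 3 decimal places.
End-effector y-axis (col 1 of R) = (-0.8660,-0.5000,-0.0000)
R[0][1] = -0.8660

-0.866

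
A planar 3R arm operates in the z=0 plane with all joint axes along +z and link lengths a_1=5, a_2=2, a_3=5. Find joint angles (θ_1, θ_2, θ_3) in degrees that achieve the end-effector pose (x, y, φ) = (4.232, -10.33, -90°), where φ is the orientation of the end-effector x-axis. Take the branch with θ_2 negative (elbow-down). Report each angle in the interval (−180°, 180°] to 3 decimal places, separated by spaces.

-43.099 -30.010 -16.891

wrist centre = target − a_3·(cos φ, sin φ) = (4.2320, -5.3300)
cos θ_2 = (46.3187−5²−2²)/(2·5·2) = 0.8659; θ_2 = -30.0102° (elbow-down)
β = atan2(-5.3300,4.2320) = -51.5506°; ψ = atan2(-1.0003,6.7319) = -8.4519°
θ_1 = β − ψ = -43.0986°
θ_3 = φ − θ_1 − θ_2 = -16.8911° (wrapped to (-180°,180°])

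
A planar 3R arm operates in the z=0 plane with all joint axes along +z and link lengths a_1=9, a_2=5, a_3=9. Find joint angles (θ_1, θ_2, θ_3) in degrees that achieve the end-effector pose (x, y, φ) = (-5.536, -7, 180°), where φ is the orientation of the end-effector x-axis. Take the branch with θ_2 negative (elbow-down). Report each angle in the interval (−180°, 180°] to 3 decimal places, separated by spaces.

wrist centre = target − a_3·(cos φ, sin φ) = (3.4640, -7.0000)
cos θ_2 = (60.9993−9²−5²)/(2·9·5) = -0.5000; θ_2 = -120.0005° (elbow-down)
β = atan2(-7.0000,3.4640) = -63.6712°; ψ = atan2(-4.3301,6.5000) = -33.6705°
θ_1 = β − ψ = -30.0006°
θ_3 = φ − θ_1 − θ_2 = -29.9988° (wrapped to (-180°,180°])

-30.001 -120.001 -29.999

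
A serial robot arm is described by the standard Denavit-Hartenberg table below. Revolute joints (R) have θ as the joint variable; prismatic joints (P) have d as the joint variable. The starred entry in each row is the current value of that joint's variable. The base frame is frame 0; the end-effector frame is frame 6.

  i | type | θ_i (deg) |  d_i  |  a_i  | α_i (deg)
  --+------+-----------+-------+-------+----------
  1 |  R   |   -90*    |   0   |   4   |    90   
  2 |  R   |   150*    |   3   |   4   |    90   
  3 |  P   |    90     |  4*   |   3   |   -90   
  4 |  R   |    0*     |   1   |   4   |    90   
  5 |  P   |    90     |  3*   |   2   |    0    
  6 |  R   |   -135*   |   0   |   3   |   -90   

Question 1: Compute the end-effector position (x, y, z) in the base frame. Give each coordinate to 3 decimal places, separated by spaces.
-12.121 -4.797 7.623

after link 1: o_1 = (0.0000, -4.0000, 0.0000)
after link 2: o_2 = (-3.0000, -0.5359, 2.0000)
after link 3: o_3 = (-6.0000, -2.5359, 5.4641)
after link 4: o_4 = (-10.0000, -3.4019, 4.9641)
after link 5: o_5 = (-10.0000, -6.6340, 6.5622)
after link 6: o_6 = (-12.1213, -4.7969, 7.6228)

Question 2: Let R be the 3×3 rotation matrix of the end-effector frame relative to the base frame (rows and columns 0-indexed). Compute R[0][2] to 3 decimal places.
End-effector z-axis (col 2 of R) = (-0.7071,-0.6124,-0.3536)
R[0][2] = -0.7071

-0.707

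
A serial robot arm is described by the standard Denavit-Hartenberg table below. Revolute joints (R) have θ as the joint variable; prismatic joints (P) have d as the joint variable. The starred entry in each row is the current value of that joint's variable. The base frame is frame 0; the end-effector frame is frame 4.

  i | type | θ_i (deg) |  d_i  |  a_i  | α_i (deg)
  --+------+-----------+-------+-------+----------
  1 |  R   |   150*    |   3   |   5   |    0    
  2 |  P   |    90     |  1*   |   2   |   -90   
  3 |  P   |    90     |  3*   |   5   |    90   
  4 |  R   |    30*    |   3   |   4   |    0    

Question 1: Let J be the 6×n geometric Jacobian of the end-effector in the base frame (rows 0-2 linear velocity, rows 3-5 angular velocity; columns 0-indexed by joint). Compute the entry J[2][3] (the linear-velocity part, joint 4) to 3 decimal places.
2.000

axis z_3 = (-0.5000,-0.8660,0.0000); lever o_n−o_3 = (0.2321,-3.5981,-3.4641)
cross product → J_v[:, 3] = (3.0000,-1.7321,2.0000)
J_ω[:, 3] = z_3
entry J[2][3] = 2.0000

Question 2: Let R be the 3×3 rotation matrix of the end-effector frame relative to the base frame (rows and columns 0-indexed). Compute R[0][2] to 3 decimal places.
-0.500

End-effector z-axis (col 2 of R) = (-0.5000,-0.8660,0.0000)
R[0][2] = -0.5000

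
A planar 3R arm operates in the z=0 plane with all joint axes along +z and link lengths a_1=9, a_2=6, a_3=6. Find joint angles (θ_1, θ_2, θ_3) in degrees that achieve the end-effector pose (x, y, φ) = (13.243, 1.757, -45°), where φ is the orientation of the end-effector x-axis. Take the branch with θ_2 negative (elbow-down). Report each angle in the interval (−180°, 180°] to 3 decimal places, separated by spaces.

67.377 -89.999 -22.378

wrist centre = target − a_3·(cos φ, sin φ) = (9.0004, 5.9996)
cos θ_2 = (117.0022−9²−6²)/(2·9·6) = 0.0000; θ_2 = -89.9989° (elbow-down)
β = atan2(5.9996,9.0004) = 33.6874°; ψ = atan2(-6.0000,9.0001) = -33.6897°
θ_1 = β − ψ = 67.3771°
θ_3 = φ − θ_1 − θ_2 = -22.3783° (wrapped to (-180°,180°])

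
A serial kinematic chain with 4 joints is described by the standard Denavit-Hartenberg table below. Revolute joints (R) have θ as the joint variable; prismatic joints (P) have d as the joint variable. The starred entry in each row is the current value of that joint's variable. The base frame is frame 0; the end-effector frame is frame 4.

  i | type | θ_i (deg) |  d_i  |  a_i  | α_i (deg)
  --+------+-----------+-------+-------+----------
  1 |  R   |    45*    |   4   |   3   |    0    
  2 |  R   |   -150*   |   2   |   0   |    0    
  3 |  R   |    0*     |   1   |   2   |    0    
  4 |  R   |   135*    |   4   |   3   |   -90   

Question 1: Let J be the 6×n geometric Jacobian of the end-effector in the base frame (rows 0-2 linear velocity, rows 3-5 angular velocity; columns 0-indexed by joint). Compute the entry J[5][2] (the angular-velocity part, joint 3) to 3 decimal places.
1.000

axis z_2 = (0.0000,0.0000,1.0000); lever o_n−o_2 = (2.0804,-0.4319,5.0000)
cross product → J_v[:, 2] = (0.4319,2.0804,-0.0000)
J_ω[:, 2] = z_2
entry J[5][2] = 1.0000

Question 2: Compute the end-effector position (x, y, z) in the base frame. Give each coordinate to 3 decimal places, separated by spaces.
4.202 1.689 11.000

after link 1: o_1 = (2.1213, 2.1213, 4.0000)
after link 2: o_2 = (2.1213, 2.1213, 6.0000)
after link 3: o_3 = (1.6037, 0.1895, 7.0000)
after link 4: o_4 = (4.2018, 1.6895, 11.0000)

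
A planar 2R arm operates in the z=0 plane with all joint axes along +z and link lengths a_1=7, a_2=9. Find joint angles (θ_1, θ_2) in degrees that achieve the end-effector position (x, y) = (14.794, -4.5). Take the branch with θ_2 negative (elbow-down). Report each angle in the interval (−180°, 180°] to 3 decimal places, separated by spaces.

0.003 -30.006

cos θ_2 = (239.1124−7²−9²)/(2·7·9) = 0.8660; θ_2 = -30.0062° (elbow-down)
β = atan2(-4.5000,14.7940) = -16.9186°; ψ = atan2(-4.5008,14.7937) = -16.9218°
θ_1 = β − ψ = 0.0032°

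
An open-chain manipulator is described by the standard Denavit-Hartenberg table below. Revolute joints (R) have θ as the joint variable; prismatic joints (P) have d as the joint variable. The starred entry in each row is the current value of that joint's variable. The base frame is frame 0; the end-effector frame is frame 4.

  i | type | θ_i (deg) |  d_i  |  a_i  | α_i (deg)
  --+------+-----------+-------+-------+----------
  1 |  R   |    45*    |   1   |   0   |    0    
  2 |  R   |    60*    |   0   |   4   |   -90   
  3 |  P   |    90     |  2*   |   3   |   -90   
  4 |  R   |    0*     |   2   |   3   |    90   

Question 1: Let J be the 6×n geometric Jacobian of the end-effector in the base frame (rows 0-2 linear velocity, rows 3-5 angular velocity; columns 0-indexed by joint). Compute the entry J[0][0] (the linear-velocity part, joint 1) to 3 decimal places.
axis z_0 = ẑ; lever o_n−o_0 = (-2.4495,1.4142,-5.0000)
cross product → J_v[:, 0] = (-1.4142,-2.4495,0.0000)
J_ω[:, 0] = z_0
entry J[0][0] = -1.4142

-1.414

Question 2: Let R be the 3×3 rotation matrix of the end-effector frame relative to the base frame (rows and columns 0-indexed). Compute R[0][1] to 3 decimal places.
0.259

End-effector y-axis (col 1 of R) = (0.2588,-0.9659,-0.0000)
R[0][1] = 0.2588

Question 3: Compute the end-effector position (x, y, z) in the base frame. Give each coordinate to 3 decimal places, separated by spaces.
after link 1: o_1 = (0.0000, 0.0000, 1.0000)
after link 2: o_2 = (-1.0353, 3.8637, 1.0000)
after link 3: o_3 = (-2.9671, 3.3461, -2.0000)
after link 4: o_4 = (-2.4495, 1.4142, -5.0000)

-2.449 1.414 -5.000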